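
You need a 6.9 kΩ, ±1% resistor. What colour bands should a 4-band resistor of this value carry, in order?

blue, white, red, brown

6900 Ω = 69 × 10^2.
6 → blue
9 → white
Multiplier 10^2 → red.
±1% tolerance → brown.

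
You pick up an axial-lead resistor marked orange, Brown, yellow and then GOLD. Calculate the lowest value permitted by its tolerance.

294500 Ω

Orange → 3 (first significant figure)
Brown → 1 (second significant figure)
Yellow → ×10^4 multiplier
Gold → ±5% tolerance
31 × 10000 = 310000 Ω
Lowest = 310000 × (1 − 5/100) = 294500 Ω.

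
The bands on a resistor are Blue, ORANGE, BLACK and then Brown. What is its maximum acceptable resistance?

Blue → 6 (first significant figure)
Orange → 3 (second significant figure)
Black → ×1 multiplier
Brown → ±1% tolerance
63 × 1 = 63 Ω
Maximum = 63 × (1 + 1/100) = 63.63 Ω.

63.63 Ω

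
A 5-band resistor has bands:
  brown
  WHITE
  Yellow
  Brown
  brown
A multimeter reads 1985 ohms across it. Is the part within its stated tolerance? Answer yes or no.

no

Brown → 1 (first significant figure)
White → 9 (second significant figure)
Yellow → 4 (third significant figure)
Brown → ×10 multiplier
Brown → ±1% tolerance
194 × 10 = 1940 Ω
Allowed range: 1920.6 Ω to 1959.4 Ω.
1985 ohms lies outside that range.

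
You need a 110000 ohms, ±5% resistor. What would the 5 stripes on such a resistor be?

110000 Ω = 110 × 10^3.
1 → brown
1 → brown
0 → black
Multiplier 10^3 → orange.
±5% tolerance → gold.

brown, brown, black, orange, gold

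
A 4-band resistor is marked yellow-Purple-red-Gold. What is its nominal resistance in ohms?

Yellow → 4 (first significant figure)
Violet → 7 (second significant figure)
Red → ×10^2 multiplier
47 × 100 = 4700 Ω

4700 Ω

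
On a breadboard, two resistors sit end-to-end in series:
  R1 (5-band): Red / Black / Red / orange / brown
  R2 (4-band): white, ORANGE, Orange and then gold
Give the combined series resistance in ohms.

295000 Ω

R1: red, black, red → 202; orange ×10^3 → 202000 Ω.
R2: white, orange → 93; orange ×10^3 → 93000 Ω.
Series: 202000 + 93000 = 295000 Ω.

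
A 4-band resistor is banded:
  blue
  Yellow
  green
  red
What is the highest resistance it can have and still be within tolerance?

Blue → 6 (first significant figure)
Yellow → 4 (second significant figure)
Green → ×10^5 multiplier
Red → ±2% tolerance
64 × 100000 = 6400000 Ω
Highest = 6400000 × (1 + 2/100) = 6528000 Ω.

6528000 Ω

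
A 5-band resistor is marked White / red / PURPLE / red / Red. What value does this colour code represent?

White → 9 (first significant figure)
Red → 2 (second significant figure)
Violet → 7 (third significant figure)
Red → ×10^2 multiplier
927 × 100 = 92700 Ω

92700 Ω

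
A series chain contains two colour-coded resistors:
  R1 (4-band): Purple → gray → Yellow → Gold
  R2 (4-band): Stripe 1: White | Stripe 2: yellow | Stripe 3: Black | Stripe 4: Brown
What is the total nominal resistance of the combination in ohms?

R1: violet, grey → 78; yellow ×10^4 → 780000 Ω.
R2: white, yellow → 94; black ×1 → 94 Ω.
Series: 780000 + 94 = 780094 Ω.

780094 Ω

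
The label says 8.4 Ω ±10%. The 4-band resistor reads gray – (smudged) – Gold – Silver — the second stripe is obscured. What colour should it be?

yellow

8.4 Ω = 84 × 10^-1.
The second band gives digit 4 of the significand, and 4 is yellow.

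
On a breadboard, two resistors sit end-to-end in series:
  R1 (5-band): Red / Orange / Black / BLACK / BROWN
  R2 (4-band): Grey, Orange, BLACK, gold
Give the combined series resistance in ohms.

313 Ω

R1: red, orange, black → 230; black ×1 → 230 Ω.
R2: grey, orange → 83; black ×1 → 83 Ω.
Series: 230 + 83 = 313 Ω.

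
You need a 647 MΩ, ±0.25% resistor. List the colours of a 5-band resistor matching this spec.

blue, yellow, violet, blue, blue

647000000 Ω = 647 × 10^6.
6 → blue
4 → yellow
7 → violet
Multiplier 10^6 → blue.
±0.25% tolerance → blue.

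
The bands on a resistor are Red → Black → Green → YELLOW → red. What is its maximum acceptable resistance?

Red → 2 (first significant figure)
Black → 0 (second significant figure)
Green → 5 (third significant figure)
Yellow → ×10^4 multiplier
Red → ±2% tolerance
205 × 10000 = 2050000 Ω
Maximum = 2050000 × (1 + 2/100) = 2091000 Ω.

2091000 Ω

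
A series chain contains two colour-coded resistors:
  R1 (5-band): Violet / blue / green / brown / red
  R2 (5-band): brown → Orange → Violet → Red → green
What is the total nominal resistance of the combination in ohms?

R1: violet, blue, green → 765; brown ×10 → 7650 Ω.
R2: brown, orange, violet → 137; red ×10^2 → 13700 Ω.
Series: 7650 + 13700 = 21350 Ω.

21350 Ω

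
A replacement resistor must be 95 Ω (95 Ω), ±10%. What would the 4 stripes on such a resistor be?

white, green, black, silver

95 Ω = 95 × 10^0.
9 → white
5 → green
Multiplier 10^0 → black.
±10% tolerance → silver.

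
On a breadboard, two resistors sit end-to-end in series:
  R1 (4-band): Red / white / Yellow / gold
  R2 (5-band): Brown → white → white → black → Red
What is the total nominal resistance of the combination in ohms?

290199 Ω

R1: red, white → 29; yellow ×10^4 → 290000 Ω.
R2: brown, white, white → 199; black ×1 → 199 Ω.
Series: 290000 + 199 = 290199 Ω.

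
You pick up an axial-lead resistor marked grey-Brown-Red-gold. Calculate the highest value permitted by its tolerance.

Grey → 8 (first significant figure)
Brown → 1 (second significant figure)
Red → ×10^2 multiplier
Gold → ±5% tolerance
81 × 100 = 8100 Ω
Highest = 8100 × (1 + 5/100) = 8505 Ω.

8505 Ω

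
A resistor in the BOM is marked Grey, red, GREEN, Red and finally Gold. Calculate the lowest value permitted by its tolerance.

Grey → 8 (first significant figure)
Red → 2 (second significant figure)
Green → 5 (third significant figure)
Red → ×10^2 multiplier
Gold → ±5% tolerance
825 × 100 = 82500 Ω
Lowest = 82500 × (1 − 5/100) = 78375 Ω.

78375 Ω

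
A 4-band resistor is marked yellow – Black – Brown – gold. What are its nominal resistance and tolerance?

Yellow → 4 (first significant figure)
Black → 0 (second significant figure)
Brown → ×10 multiplier
Gold → ±5% tolerance
40 × 10 = 400 Ω

400 Ω ±5%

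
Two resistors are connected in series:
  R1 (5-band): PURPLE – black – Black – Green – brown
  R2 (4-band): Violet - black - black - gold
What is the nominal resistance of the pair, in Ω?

70000070 Ω

R1: violet, black, black → 700; green ×10^5 → 70000000 Ω.
R2: violet, black → 70; black ×1 → 70 Ω.
Series: 70000000 + 70 = 70000070 Ω.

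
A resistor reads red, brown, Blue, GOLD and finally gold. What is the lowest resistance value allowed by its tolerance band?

20.52 Ω

Red → 2 (first significant figure)
Brown → 1 (second significant figure)
Blue → 6 (third significant figure)
Gold → ×0.1 multiplier
Gold → ±5% tolerance
216 × 0.1 = 21.6 Ω
Lowest = 21.6 × (1 − 5/100) = 20.52 Ω.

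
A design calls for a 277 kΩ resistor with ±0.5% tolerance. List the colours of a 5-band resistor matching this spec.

red, violet, violet, orange, green

277000 Ω = 277 × 10^3.
2 → red
7 → violet
7 → violet
Multiplier 10^3 → orange.
±0.5% tolerance → green.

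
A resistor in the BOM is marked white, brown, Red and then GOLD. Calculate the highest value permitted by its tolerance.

White → 9 (first significant figure)
Brown → 1 (second significant figure)
Red → ×10^2 multiplier
Gold → ±5% tolerance
91 × 100 = 9100 Ω
Highest = 9100 × (1 + 5/100) = 9555 Ω.

9555 Ω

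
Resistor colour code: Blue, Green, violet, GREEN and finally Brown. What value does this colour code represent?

Blue → 6 (first significant figure)
Green → 5 (second significant figure)
Violet → 7 (third significant figure)
Green → ×10^5 multiplier
657 × 100000 = 65700000 Ω

65700000 Ω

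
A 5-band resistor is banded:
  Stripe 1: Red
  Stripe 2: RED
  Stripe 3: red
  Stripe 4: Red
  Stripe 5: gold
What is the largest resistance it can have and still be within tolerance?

Red → 2 (first significant figure)
Red → 2 (second significant figure)
Red → 2 (third significant figure)
Red → ×10^2 multiplier
Gold → ±5% tolerance
222 × 100 = 22200 Ω
Largest = 22200 × (1 + 5/100) = 23310 Ω.

23310 Ω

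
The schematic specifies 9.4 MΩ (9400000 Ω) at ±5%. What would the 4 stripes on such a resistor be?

white, yellow, green, gold

9400000 Ω = 94 × 10^5.
9 → white
4 → yellow
Multiplier 10^5 → green.
±5% tolerance → gold.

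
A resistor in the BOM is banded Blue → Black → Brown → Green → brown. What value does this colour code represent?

60100000 Ω

Blue → 6 (first significant figure)
Black → 0 (second significant figure)
Brown → 1 (third significant figure)
Green → ×10^5 multiplier
601 × 100000 = 60100000 Ω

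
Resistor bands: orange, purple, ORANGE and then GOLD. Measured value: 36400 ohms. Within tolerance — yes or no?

Orange → 3 (first significant figure)
Violet → 7 (second significant figure)
Orange → ×10^3 multiplier
Gold → ±5% tolerance
37 × 1000 = 37000 Ω
Allowed range: 35150 Ω to 38850 Ω.
36400 ohms lies inside that range.

yes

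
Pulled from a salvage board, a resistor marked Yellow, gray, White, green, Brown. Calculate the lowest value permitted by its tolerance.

Yellow → 4 (first significant figure)
Grey → 8 (second significant figure)
White → 9 (third significant figure)
Green → ×10^5 multiplier
Brown → ±1% tolerance
489 × 100000 = 48900000 Ω
Lowest = 48900000 × (1 − 1/100) = 48411000 Ω.

48411000 Ω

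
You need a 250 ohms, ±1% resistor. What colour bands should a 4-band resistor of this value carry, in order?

250 Ω = 25 × 10^1.
2 → red
5 → green
Multiplier 10^1 → brown.
±1% tolerance → brown.

red, green, brown, brown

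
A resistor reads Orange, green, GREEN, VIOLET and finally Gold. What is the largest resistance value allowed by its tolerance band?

3727500000 Ω

Orange → 3 (first significant figure)
Green → 5 (second significant figure)
Green → 5 (third significant figure)
Violet → ×10^7 multiplier
Gold → ±5% tolerance
355 × 10000000 = 3550000000 Ω
Largest = 3550000000 × (1 + 5/100) = 3727500000 Ω.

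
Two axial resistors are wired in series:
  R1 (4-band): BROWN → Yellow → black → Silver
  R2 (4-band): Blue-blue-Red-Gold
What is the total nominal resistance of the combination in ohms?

6614 Ω

R1: brown, yellow → 14; black ×1 → 14 Ω.
R2: blue, blue → 66; red ×10^2 → 6600 Ω.
Series: 14 + 6600 = 6614 Ω.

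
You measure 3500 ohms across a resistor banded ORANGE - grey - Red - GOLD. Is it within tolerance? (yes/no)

no

Orange → 3 (first significant figure)
Grey → 8 (second significant figure)
Red → ×10^2 multiplier
Gold → ±5% tolerance
38 × 100 = 3800 Ω
Allowed range: 3610 Ω to 3990 Ω.
3500 ohms lies outside that range.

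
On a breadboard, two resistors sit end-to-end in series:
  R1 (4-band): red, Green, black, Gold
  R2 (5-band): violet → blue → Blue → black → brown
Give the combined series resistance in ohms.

791 Ω

R1: red, green → 25; black ×1 → 25 Ω.
R2: violet, blue, blue → 766; black ×1 → 766 Ω.
Series: 25 + 766 = 791 Ω.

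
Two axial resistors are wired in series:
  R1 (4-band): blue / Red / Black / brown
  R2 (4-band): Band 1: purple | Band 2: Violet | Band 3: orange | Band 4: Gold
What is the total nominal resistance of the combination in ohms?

R1: blue, red → 62; black ×1 → 62 Ω.
R2: violet, violet → 77; orange ×10^3 → 77000 Ω.
Series: 62 + 77000 = 77062 Ω.

77062 Ω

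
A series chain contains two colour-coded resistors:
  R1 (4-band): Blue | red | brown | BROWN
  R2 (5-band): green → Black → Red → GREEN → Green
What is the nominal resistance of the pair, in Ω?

50200620 Ω

R1: blue, red → 62; brown ×10 → 620 Ω.
R2: green, black, red → 502; green ×10^5 → 50200000 Ω.
Series: 620 + 50200000 = 50200620 Ω.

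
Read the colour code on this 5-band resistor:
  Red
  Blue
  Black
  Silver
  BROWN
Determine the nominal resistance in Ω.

Red → 2 (first significant figure)
Blue → 6 (second significant figure)
Black → 0 (third significant figure)
Silver → ×0.01 multiplier
260 × 0.01 = 2.6 Ω

2.6 Ω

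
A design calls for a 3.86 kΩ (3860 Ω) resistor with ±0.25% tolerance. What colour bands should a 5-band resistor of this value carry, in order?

orange, grey, blue, brown, blue

3860 Ω = 386 × 10^1.
3 → orange
8 → grey
6 → blue
Multiplier 10^1 → brown.
±0.25% tolerance → blue.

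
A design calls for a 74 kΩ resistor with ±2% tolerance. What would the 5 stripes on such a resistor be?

74000 Ω = 740 × 10^2.
7 → violet
4 → yellow
0 → black
Multiplier 10^2 → red.
±2% tolerance → red.

violet, yellow, black, red, red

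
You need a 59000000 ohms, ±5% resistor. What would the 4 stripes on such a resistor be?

green, white, blue, gold

59000000 Ω = 59 × 10^6.
5 → green
9 → white
Multiplier 10^6 → blue.
±5% tolerance → gold.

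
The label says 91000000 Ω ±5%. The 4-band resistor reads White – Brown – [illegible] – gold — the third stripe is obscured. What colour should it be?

blue

91000000 Ω = 91 × 10^6.
The third band is the multiplier, 10^6, which is blue.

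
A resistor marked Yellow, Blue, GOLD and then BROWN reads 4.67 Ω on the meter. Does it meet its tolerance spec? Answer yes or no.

Yellow → 4 (first significant figure)
Blue → 6 (second significant figure)
Gold → ×0.1 multiplier
Brown → ±1% tolerance
46 × 0.1 = 4.6 Ω
Allowed range: 4.554 Ω to 4.646 Ω.
4.67 Ω lies outside that range.

no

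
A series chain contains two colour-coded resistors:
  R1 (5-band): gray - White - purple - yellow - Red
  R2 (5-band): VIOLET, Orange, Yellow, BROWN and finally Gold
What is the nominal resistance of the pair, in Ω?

8977340 Ω

R1: grey, white, violet → 897; yellow ×10^4 → 8970000 Ω.
R2: violet, orange, yellow → 734; brown ×10 → 7340 Ω.
Series: 8970000 + 7340 = 8977340 Ω.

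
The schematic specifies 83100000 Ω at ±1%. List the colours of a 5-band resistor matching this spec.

grey, orange, brown, green, brown

83100000 Ω = 831 × 10^5.
8 → grey
3 → orange
1 → brown
Multiplier 10^5 → green.
±1% tolerance → brown.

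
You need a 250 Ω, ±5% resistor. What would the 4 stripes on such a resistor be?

250 Ω = 25 × 10^1.
2 → red
5 → green
Multiplier 10^1 → brown.
±5% tolerance → gold.

red, green, brown, gold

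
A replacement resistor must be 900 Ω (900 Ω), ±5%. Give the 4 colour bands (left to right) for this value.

white, black, brown, gold

900 Ω = 90 × 10^1.
9 → white
0 → black
Multiplier 10^1 → brown.
±5% tolerance → gold.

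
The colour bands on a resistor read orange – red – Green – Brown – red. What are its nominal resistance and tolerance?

Orange → 3 (first significant figure)
Red → 2 (second significant figure)
Green → 5 (third significant figure)
Brown → ×10 multiplier
Red → ±2% tolerance
325 × 10 = 3250 Ω

3250 Ω ±2%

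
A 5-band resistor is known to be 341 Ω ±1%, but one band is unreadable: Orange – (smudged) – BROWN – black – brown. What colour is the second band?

yellow

341 Ω = 341 × 10^0.
The second band gives digit 4 of the significand, and 4 is yellow.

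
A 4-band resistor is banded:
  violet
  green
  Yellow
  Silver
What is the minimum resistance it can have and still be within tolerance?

Violet → 7 (first significant figure)
Green → 5 (second significant figure)
Yellow → ×10^4 multiplier
Silver → ±10% tolerance
75 × 10000 = 750000 Ω
Minimum = 750000 × (1 − 10/100) = 675000 Ω.

675000 Ω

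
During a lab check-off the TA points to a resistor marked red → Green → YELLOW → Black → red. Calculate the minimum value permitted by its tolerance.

248.92 Ω

Red → 2 (first significant figure)
Green → 5 (second significant figure)
Yellow → 4 (third significant figure)
Black → ×1 multiplier
Red → ±2% tolerance
254 × 1 = 254 Ω
Minimum = 254 × (1 − 2/100) = 248.92 Ω.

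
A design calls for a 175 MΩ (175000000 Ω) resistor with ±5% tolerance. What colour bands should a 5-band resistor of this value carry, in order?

brown, violet, green, blue, gold

175000000 Ω = 175 × 10^6.
1 → brown
7 → violet
5 → green
Multiplier 10^6 → blue.
±5% tolerance → gold.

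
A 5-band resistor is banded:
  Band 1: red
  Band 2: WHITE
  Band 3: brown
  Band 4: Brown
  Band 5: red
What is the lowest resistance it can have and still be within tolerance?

Red → 2 (first significant figure)
White → 9 (second significant figure)
Brown → 1 (third significant figure)
Brown → ×10 multiplier
Red → ±2% tolerance
291 × 10 = 2910 Ω
Lowest = 2910 × (1 − 2/100) = 2851.8 Ω.

2851.8 Ω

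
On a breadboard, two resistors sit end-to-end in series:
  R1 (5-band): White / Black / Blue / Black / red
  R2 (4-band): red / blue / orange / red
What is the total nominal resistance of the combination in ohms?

R1: white, black, blue → 906; black ×1 → 906 Ω.
R2: red, blue → 26; orange ×10^3 → 26000 Ω.
Series: 906 + 26000 = 26906 Ω.

26906 Ω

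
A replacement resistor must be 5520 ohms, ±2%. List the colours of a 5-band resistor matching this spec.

5520 Ω = 552 × 10^1.
5 → green
5 → green
2 → red
Multiplier 10^1 → brown.
±2% tolerance → red.

green, green, red, brown, red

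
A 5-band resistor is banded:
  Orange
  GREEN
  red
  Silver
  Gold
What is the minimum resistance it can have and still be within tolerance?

Orange → 3 (first significant figure)
Green → 5 (second significant figure)
Red → 2 (third significant figure)
Silver → ×0.01 multiplier
Gold → ±5% tolerance
352 × 0.01 = 3.52 Ω
Minimum = 3.52 × (1 − 5/100) = 3.344 Ω.

3.344 Ω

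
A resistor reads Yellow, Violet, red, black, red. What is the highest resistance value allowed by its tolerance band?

Yellow → 4 (first significant figure)
Violet → 7 (second significant figure)
Red → 2 (third significant figure)
Black → ×1 multiplier
Red → ±2% tolerance
472 × 1 = 472 Ω
Highest = 472 × (1 + 2/100) = 481.44 Ω.

481.44 Ω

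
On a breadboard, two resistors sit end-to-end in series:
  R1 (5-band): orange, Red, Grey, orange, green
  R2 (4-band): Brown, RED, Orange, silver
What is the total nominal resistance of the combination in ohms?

R1: orange, red, grey → 328; orange ×10^3 → 328000 Ω.
R2: brown, red → 12; orange ×10^3 → 12000 Ω.
Series: 328000 + 12000 = 340000 Ω.

340000 Ω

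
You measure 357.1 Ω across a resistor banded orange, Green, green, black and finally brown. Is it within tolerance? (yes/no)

yes

Orange → 3 (first significant figure)
Green → 5 (second significant figure)
Green → 5 (third significant figure)
Black → ×1 multiplier
Brown → ±1% tolerance
355 × 1 = 355 Ω
Allowed range: 351.45 Ω to 358.55 Ω.
357.1 Ω lies inside that range.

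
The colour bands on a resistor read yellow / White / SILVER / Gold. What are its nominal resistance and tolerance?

Yellow → 4 (first significant figure)
White → 9 (second significant figure)
Silver → ×0.01 multiplier
Gold → ±5% tolerance
49 × 0.01 = 0.49 Ω

0.49 Ω ±5%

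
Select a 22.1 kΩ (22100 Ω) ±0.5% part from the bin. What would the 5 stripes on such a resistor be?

22100 Ω = 221 × 10^2.
2 → red
2 → red
1 → brown
Multiplier 10^2 → red.
±0.5% tolerance → green.

red, red, brown, red, green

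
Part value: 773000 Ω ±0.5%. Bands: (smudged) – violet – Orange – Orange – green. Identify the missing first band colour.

violet

773000 Ω = 773 × 10^3.
The first band gives digit 7 of the significand, and 7 is violet.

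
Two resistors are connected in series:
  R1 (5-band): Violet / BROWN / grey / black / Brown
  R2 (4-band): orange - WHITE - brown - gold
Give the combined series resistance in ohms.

1108 Ω

R1: violet, brown, grey → 718; black ×1 → 718 Ω.
R2: orange, white → 39; brown ×10 → 390 Ω.
Series: 718 + 390 = 1108 Ω.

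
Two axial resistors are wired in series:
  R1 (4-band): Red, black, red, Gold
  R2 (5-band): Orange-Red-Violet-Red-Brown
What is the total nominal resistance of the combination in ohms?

34700 Ω

R1: red, black → 20; red ×10^2 → 2000 Ω.
R2: orange, red, violet → 327; red ×10^2 → 32700 Ω.
Series: 2000 + 32700 = 34700 Ω.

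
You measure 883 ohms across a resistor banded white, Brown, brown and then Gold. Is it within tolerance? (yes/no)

White → 9 (first significant figure)
Brown → 1 (second significant figure)
Brown → ×10 multiplier
Gold → ±5% tolerance
91 × 10 = 910 Ω
Allowed range: 864.5 Ω to 955.5 Ω.
883 ohms lies inside that range.

yes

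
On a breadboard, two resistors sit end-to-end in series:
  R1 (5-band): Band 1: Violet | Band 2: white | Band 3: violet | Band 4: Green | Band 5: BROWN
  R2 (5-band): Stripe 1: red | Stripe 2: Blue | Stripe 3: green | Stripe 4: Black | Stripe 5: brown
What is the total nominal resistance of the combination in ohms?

79700265 Ω

R1: violet, white, violet → 797; green ×10^5 → 79700000 Ω.
R2: red, blue, green → 265; black ×1 → 265 Ω.
Series: 79700000 + 265 = 79700265 Ω.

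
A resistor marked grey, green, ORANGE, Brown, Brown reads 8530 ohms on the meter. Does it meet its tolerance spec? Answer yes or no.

yes

Grey → 8 (first significant figure)
Green → 5 (second significant figure)
Orange → 3 (third significant figure)
Brown → ×10 multiplier
Brown → ±1% tolerance
853 × 10 = 8530 Ω
Allowed range: 8444.7 Ω to 8615.3 Ω.
8530 ohms lies inside that range.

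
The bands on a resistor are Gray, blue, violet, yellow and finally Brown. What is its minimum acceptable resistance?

Grey → 8 (first significant figure)
Blue → 6 (second significant figure)
Violet → 7 (third significant figure)
Yellow → ×10^4 multiplier
Brown → ±1% tolerance
867 × 10000 = 8670000 Ω
Minimum = 8670000 × (1 − 1/100) = 8583300 Ω.

8583300 Ω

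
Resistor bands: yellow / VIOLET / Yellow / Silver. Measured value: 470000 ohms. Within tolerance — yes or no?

yes

Yellow → 4 (first significant figure)
Violet → 7 (second significant figure)
Yellow → ×10^4 multiplier
Silver → ±10% tolerance
47 × 10000 = 470000 Ω
Allowed range: 423000 Ω to 517000 Ω.
470000 ohms lies inside that range.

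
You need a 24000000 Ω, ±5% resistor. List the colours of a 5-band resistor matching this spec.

24000000 Ω = 240 × 10^5.
2 → red
4 → yellow
0 → black
Multiplier 10^5 → green.
±5% tolerance → gold.

red, yellow, black, green, gold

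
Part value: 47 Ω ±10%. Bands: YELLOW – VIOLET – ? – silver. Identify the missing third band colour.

47 Ω = 47 × 10^0.
The third band is the multiplier, 10^0, which is black.

black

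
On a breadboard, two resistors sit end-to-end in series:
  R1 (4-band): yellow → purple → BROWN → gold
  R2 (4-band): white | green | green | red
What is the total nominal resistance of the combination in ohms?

R1: yellow, violet → 47; brown ×10 → 470 Ω.
R2: white, green → 95; green ×10^5 → 9500000 Ω.
Series: 470 + 9500000 = 9500470 Ω.

9500470 Ω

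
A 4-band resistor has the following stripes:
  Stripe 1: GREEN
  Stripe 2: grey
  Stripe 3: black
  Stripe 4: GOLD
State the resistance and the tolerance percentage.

Green → 5 (first significant figure)
Grey → 8 (second significant figure)
Black → ×1 multiplier
Gold → ±5% tolerance
58 × 1 = 58 Ω

58 Ω ±5%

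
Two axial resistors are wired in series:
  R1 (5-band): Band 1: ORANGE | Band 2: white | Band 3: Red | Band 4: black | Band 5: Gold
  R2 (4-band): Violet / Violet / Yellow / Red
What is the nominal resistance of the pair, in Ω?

R1: orange, white, red → 392; black ×1 → 392 Ω.
R2: violet, violet → 77; yellow ×10^4 → 770000 Ω.
Series: 392 + 770000 = 770392 Ω.

770392 Ω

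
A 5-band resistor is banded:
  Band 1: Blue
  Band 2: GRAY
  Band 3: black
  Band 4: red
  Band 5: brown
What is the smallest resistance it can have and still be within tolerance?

67320 Ω

Blue → 6 (first significant figure)
Grey → 8 (second significant figure)
Black → 0 (third significant figure)
Red → ×10^2 multiplier
Brown → ±1% tolerance
680 × 100 = 68000 Ω
Smallest = 68000 × (1 − 1/100) = 67320 Ω.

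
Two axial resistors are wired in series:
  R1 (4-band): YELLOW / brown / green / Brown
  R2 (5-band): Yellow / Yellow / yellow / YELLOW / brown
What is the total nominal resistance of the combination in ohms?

8540000 Ω

R1: yellow, brown → 41; green ×10^5 → 4100000 Ω.
R2: yellow, yellow, yellow → 444; yellow ×10^4 → 4440000 Ω.
Series: 4100000 + 4440000 = 8540000 Ω.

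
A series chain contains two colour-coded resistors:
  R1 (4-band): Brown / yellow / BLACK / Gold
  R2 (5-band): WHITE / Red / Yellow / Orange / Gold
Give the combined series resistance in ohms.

R1: brown, yellow → 14; black ×1 → 14 Ω.
R2: white, red, yellow → 924; orange ×10^3 → 924000 Ω.
Series: 14 + 924000 = 924014 Ω.

924014 Ω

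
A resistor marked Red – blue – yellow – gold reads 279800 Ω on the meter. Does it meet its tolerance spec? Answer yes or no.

no

Red → 2 (first significant figure)
Blue → 6 (second significant figure)
Yellow → ×10^4 multiplier
Gold → ±5% tolerance
26 × 10000 = 260000 Ω
Allowed range: 247000 Ω to 273000 Ω.
279800 Ω lies outside that range.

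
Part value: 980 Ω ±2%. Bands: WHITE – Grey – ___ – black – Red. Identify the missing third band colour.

980 Ω = 980 × 10^0.
The third band gives digit 0 of the significand, and 0 is black.

black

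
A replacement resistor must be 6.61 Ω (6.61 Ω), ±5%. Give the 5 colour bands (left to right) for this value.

blue, blue, brown, silver, gold

6.61 Ω = 661 × 10^-2.
6 → blue
6 → blue
1 → brown
Multiplier 10^-2 → silver.
±5% tolerance → gold.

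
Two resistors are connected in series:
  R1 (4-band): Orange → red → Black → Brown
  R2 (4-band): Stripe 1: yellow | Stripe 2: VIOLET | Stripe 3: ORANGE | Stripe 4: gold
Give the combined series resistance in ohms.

R1: orange, red → 32; black ×1 → 32 Ω.
R2: yellow, violet → 47; orange ×10^3 → 47000 Ω.
Series: 32 + 47000 = 47032 Ω.

47032 Ω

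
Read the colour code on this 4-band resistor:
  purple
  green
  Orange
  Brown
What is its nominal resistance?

75000 Ω

Violet → 7 (first significant figure)
Green → 5 (second significant figure)
Orange → ×10^3 multiplier
75 × 1000 = 75000 Ω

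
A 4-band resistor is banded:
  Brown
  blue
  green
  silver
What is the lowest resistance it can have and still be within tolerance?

1440000 Ω

Brown → 1 (first significant figure)
Blue → 6 (second significant figure)
Green → ×10^5 multiplier
Silver → ±10% tolerance
16 × 100000 = 1600000 Ω
Lowest = 1600000 × (1 − 10/100) = 1440000 Ω.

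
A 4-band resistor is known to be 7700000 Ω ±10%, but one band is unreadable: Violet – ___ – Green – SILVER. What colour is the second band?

7700000 Ω = 77 × 10^5.
The second band gives digit 7 of the significand, and 7 is violet.

violet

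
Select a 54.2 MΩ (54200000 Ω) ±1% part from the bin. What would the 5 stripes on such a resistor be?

green, yellow, red, green, brown

54200000 Ω = 542 × 10^5.
5 → green
4 → yellow
2 → red
Multiplier 10^5 → green.
±1% tolerance → brown.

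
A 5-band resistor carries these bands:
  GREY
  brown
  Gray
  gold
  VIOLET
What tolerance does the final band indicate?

The last band, violet, is the tolerance band.
Violet corresponds to ±0.1%.

±0.1%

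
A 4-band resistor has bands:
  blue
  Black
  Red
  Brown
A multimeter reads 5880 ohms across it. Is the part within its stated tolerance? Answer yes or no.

Blue → 6 (first significant figure)
Black → 0 (second significant figure)
Red → ×10^2 multiplier
Brown → ±1% tolerance
60 × 100 = 6000 Ω
Allowed range: 5940 Ω to 6060 Ω.
5880 ohms lies outside that range.

no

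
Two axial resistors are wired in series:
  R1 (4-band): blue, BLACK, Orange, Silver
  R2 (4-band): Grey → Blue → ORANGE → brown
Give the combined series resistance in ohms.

R1: blue, black → 60; orange ×10^3 → 60000 Ω.
R2: grey, blue → 86; orange ×10^3 → 86000 Ω.
Series: 60000 + 86000 = 146000 Ω.

146000 Ω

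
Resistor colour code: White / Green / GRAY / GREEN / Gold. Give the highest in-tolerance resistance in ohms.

White → 9 (first significant figure)
Green → 5 (second significant figure)
Grey → 8 (third significant figure)
Green → ×10^5 multiplier
Gold → ±5% tolerance
958 × 100000 = 95800000 Ω
Highest = 95800000 × (1 + 5/100) = 100590000 Ω.

100590000 Ω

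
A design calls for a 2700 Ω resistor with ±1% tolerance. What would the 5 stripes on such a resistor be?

2700 Ω = 270 × 10^1.
2 → red
7 → violet
0 → black
Multiplier 10^1 → brown.
±1% tolerance → brown.

red, violet, black, brown, brown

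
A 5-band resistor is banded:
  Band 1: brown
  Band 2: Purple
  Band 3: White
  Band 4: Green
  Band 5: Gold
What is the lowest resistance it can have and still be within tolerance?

17005000 Ω

Brown → 1 (first significant figure)
Violet → 7 (second significant figure)
White → 9 (third significant figure)
Green → ×10^5 multiplier
Gold → ±5% tolerance
179 × 100000 = 17900000 Ω
Lowest = 17900000 × (1 − 5/100) = 17005000 Ω.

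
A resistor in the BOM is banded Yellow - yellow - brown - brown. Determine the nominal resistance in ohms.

Yellow → 4 (first significant figure)
Yellow → 4 (second significant figure)
Brown → ×10 multiplier
44 × 10 = 440 Ω

440 Ω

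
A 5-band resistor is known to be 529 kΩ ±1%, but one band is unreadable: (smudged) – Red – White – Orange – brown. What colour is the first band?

green

529000 Ω = 529 × 10^3.
The first band gives digit 5 of the significand, and 5 is green.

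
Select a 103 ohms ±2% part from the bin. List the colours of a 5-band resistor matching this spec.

brown, black, orange, black, red

103 Ω = 103 × 10^0.
1 → brown
0 → black
3 → orange
Multiplier 10^0 → black.
±2% tolerance → red.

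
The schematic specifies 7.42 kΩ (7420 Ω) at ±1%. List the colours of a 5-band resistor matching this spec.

7420 Ω = 742 × 10^1.
7 → violet
4 → yellow
2 → red
Multiplier 10^1 → brown.
±1% tolerance → brown.

violet, yellow, red, brown, brown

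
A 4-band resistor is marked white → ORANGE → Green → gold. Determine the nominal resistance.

White → 9 (first significant figure)
Orange → 3 (second significant figure)
Green → ×10^5 multiplier
93 × 100000 = 9300000 Ω

9300000 Ω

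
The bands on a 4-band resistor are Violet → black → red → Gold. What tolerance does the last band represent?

The last band, gold, is the tolerance band.
Gold corresponds to ±5%.

±5%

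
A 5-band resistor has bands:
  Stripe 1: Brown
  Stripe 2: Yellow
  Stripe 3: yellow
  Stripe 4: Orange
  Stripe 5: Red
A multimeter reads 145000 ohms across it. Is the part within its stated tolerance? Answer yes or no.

yes

Brown → 1 (first significant figure)
Yellow → 4 (second significant figure)
Yellow → 4 (third significant figure)
Orange → ×10^3 multiplier
Red → ±2% tolerance
144 × 1000 = 144000 Ω
Allowed range: 141120 Ω to 146880 Ω.
145000 ohms lies inside that range.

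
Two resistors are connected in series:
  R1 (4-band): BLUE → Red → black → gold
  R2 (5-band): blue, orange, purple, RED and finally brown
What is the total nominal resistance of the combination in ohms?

R1: blue, red → 62; black ×1 → 62 Ω.
R2: blue, orange, violet → 637; red ×10^2 → 63700 Ω.
Series: 62 + 63700 = 63762 Ω.

63762 Ω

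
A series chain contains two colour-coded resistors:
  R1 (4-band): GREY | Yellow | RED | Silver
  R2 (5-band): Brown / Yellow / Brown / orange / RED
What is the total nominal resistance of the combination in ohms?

R1: grey, yellow → 84; red ×10^2 → 8400 Ω.
R2: brown, yellow, brown → 141; orange ×10^3 → 141000 Ω.
Series: 8400 + 141000 = 149400 Ω.

149400 Ω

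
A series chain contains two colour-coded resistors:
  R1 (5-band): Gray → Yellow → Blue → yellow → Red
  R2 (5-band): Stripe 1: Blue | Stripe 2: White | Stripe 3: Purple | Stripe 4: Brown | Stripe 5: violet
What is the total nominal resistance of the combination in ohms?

R1: grey, yellow, blue → 846; yellow ×10^4 → 8460000 Ω.
R2: blue, white, violet → 697; brown ×10 → 6970 Ω.
Series: 8460000 + 6970 = 8466970 Ω.

8466970 Ω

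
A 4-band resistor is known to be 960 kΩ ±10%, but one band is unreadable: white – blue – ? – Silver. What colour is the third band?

yellow

960000 Ω = 96 × 10^4.
The third band is the multiplier, 10^4, which is yellow.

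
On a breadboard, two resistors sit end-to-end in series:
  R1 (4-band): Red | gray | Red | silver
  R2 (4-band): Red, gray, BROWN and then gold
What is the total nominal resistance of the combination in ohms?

R1: red, grey → 28; red ×10^2 → 2800 Ω.
R2: red, grey → 28; brown ×10 → 280 Ω.
Series: 2800 + 280 = 3080 Ω.

3080 Ω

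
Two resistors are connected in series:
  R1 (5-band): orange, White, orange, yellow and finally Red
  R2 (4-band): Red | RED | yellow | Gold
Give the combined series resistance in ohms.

4150000 Ω

R1: orange, white, orange → 393; yellow ×10^4 → 3930000 Ω.
R2: red, red → 22; yellow ×10^4 → 220000 Ω.
Series: 3930000 + 220000 = 4150000 Ω.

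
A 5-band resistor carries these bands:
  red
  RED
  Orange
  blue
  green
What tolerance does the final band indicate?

The last band, green, is the tolerance band.
Green corresponds to ±0.5%.

±0.5%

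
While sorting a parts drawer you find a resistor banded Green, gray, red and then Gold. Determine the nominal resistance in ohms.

5800 Ω

Green → 5 (first significant figure)
Grey → 8 (second significant figure)
Red → ×10^2 multiplier
58 × 100 = 5800 Ω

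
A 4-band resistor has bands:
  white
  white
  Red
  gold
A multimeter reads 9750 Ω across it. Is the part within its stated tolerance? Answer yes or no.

White → 9 (first significant figure)
White → 9 (second significant figure)
Red → ×10^2 multiplier
Gold → ±5% tolerance
99 × 100 = 9900 Ω
Allowed range: 9405 Ω to 10395 Ω.
9750 Ω lies inside that range.

yes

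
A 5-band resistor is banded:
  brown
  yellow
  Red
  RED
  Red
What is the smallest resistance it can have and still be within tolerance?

13916 Ω

Brown → 1 (first significant figure)
Yellow → 4 (second significant figure)
Red → 2 (third significant figure)
Red → ×10^2 multiplier
Red → ±2% tolerance
142 × 100 = 14200 Ω
Smallest = 14200 × (1 − 2/100) = 13916 Ω.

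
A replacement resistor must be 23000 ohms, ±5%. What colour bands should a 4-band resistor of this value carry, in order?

red, orange, orange, gold

23000 Ω = 23 × 10^3.
2 → red
3 → orange
Multiplier 10^3 → orange.
±5% tolerance → gold.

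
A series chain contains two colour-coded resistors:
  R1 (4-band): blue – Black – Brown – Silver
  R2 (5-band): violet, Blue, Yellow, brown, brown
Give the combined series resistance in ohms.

8240 Ω

R1: blue, black → 60; brown ×10 → 600 Ω.
R2: violet, blue, yellow → 764; brown ×10 → 7640 Ω.
Series: 600 + 7640 = 8240 Ω.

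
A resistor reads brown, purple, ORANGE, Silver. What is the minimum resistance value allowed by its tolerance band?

15300 Ω

Brown → 1 (first significant figure)
Violet → 7 (second significant figure)
Orange → ×10^3 multiplier
Silver → ±10% tolerance
17 × 1000 = 17000 Ω
Minimum = 17000 × (1 − 10/100) = 15300 Ω.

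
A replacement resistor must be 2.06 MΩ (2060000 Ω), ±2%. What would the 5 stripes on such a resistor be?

2060000 Ω = 206 × 10^4.
2 → red
0 → black
6 → blue
Multiplier 10^4 → yellow.
±2% tolerance → red.

red, black, blue, yellow, red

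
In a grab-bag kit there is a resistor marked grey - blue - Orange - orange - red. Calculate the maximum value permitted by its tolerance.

Grey → 8 (first significant figure)
Blue → 6 (second significant figure)
Orange → 3 (third significant figure)
Orange → ×10^3 multiplier
Red → ±2% tolerance
863 × 1000 = 863000 Ω
Maximum = 863000 × (1 + 2/100) = 880260 Ω.

880260 Ω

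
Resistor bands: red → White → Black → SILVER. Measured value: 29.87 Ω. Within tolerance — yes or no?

yes

Red → 2 (first significant figure)
White → 9 (second significant figure)
Black → ×1 multiplier
Silver → ±10% tolerance
29 × 1 = 29 Ω
Allowed range: 26.1 Ω to 31.9 Ω.
29.87 Ω lies inside that range.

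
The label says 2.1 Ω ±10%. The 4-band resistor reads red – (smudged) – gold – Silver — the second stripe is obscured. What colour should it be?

brown

2.1 Ω = 21 × 10^-1.
The second band gives digit 1 of the significand, and 1 is brown.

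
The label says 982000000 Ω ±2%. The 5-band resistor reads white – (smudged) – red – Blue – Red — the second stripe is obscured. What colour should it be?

grey

982000000 Ω = 982 × 10^6.
The second band gives digit 8 of the significand, and 8 is grey.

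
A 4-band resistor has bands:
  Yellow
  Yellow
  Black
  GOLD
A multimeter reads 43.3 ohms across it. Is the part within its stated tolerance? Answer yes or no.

Yellow → 4 (first significant figure)
Yellow → 4 (second significant figure)
Black → ×1 multiplier
Gold → ±5% tolerance
44 × 1 = 44 Ω
Allowed range: 41.8 Ω to 46.2 Ω.
43.3 ohms lies inside that range.

yes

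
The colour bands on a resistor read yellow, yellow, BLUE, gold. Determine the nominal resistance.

Yellow → 4 (first significant figure)
Yellow → 4 (second significant figure)
Blue → ×10^6 multiplier
44 × 1000000 = 44000000 Ω

44000000 Ω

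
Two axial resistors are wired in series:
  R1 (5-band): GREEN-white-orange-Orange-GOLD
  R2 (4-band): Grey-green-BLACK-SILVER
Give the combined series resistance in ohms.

R1: green, white, orange → 593; orange ×10^3 → 593000 Ω.
R2: grey, green → 85; black ×1 → 85 Ω.
Series: 593000 + 85 = 593085 Ω.

593085 Ω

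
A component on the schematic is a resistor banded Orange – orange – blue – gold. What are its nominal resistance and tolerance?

33000000 Ω ±5%

Orange → 3 (first significant figure)
Orange → 3 (second significant figure)
Blue → ×10^6 multiplier
Gold → ±5% tolerance
33 × 1000000 = 33000000 Ω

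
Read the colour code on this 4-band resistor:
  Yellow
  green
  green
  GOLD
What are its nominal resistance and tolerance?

Yellow → 4 (first significant figure)
Green → 5 (second significant figure)
Green → ×10^5 multiplier
Gold → ±5% tolerance
45 × 100000 = 4500000 Ω

4500000 Ω ±5%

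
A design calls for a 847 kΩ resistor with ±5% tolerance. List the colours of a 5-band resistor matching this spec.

grey, yellow, violet, orange, gold

847000 Ω = 847 × 10^3.
8 → grey
4 → yellow
7 → violet
Multiplier 10^3 → orange.
±5% tolerance → gold.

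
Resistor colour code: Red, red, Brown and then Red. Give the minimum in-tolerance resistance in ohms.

215.6 Ω

Red → 2 (first significant figure)
Red → 2 (second significant figure)
Brown → ×10 multiplier
Red → ±2% tolerance
22 × 10 = 220 Ω
Minimum = 220 × (1 − 2/100) = 215.6 Ω.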